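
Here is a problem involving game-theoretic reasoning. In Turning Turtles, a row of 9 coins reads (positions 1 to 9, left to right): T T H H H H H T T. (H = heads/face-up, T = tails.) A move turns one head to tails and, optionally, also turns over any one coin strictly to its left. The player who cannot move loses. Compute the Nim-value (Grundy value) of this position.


Coins: T T H H H H H T T
Key fact: a single head at position k behaves exactly like a Nim heap of size k (turning it to T and optionally flipping a coin at j < k corresponds to moving the heap from k to j, or to 0), and heads combine as a disjunctive sum (two heads at the same place would cancel, matching j XOR j = 0). So the Nim-value is the XOR of the 1-indexed positions of the heads.
Face-up positions (1-indexed): [3, 4, 5, 6, 7]
XOR 0 with 3: 0 XOR 3 = 3
XOR 3 with 4: 3 XOR 4 = 7
XOR 7 with 5: 7 XOR 5 = 2
XOR 2 with 6: 2 XOR 6 = 4
XOR 4 with 7: 4 XOR 7 = 3
Nim-value = 3

3


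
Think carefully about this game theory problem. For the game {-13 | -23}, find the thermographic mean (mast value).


Game = {-13 | -23}, a switch {a | b} with numbers a > b.
Its thermograph has left wall a - t and right wall b + t, which meet at t = (a - b)/2, where both equal (a + b)/2. So the mast (mean value) is at (a + b)/2.
Mean = (-13 + (-23))/2 = -36/2 = -18

-18


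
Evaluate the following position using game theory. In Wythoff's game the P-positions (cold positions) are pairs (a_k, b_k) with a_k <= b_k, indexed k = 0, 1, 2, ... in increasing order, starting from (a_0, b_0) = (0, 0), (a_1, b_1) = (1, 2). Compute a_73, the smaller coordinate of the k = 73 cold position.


By Wythoff's theorem, a_k = floor(k * phi) and b_k = floor(k * phi^2) = a_k + k, where phi = (1 + sqrt(5))/2 is the golden ratio.
phi = (1 + sqrt(5))/2 = 1.618034
k = 73
k * phi = 73 * 1.618034 = 118.116481
a_73 = floor(k * phi) = 118

118


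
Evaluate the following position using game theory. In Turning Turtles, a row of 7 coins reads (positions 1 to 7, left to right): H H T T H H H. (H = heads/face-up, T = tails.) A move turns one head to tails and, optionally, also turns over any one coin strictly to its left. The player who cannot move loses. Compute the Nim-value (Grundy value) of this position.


Coins: H H T T H H H
Key fact: a single head at position k behaves exactly like a Nim heap of size k (turning it to T and optionally flipping a coin at j < k corresponds to moving the heap from k to j, or to 0), and heads combine as a disjunctive sum (two heads at the same place would cancel, matching j XOR j = 0). So the Nim-value is the XOR of the 1-indexed positions of the heads.
Face-up positions (1-indexed): [1, 2, 5, 6, 7]
XOR 0 with 1: 0 XOR 1 = 1
XOR 1 with 2: 1 XOR 2 = 3
XOR 3 with 5: 3 XOR 5 = 6
XOR 6 with 6: 6 XOR 6 = 0
XOR 0 with 7: 0 XOR 7 = 7
Nim-value = 7

7


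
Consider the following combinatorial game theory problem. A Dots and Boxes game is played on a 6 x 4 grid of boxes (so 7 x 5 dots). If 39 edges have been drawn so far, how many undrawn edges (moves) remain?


Grid: 6 x 4 boxes, i.e. 7 rows and 5 columns of dots.
Horizontal edges: (rows + 1) * cols = 7 * 4 = 28
Vertical edges: rows * (cols + 1) = 6 * 5 = 30
Total edges: 28 + 30 = 58
Edges drawn: 39
Remaining: 58 - 39 = 19

19


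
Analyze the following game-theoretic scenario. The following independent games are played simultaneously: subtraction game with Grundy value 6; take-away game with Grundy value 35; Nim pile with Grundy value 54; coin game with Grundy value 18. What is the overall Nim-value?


By the Sprague-Grundy theorem, the Grundy value of a sum of games is the XOR of individual Grundy values.
subtraction game: Grundy value = 6. Running XOR: 0 XOR 6 = 6
take-away game: Grundy value = 35. Running XOR: 6 XOR 35 = 37
Nim pile: Grundy value = 54. Running XOR: 37 XOR 54 = 19
coin game: Grundy value = 18. Running XOR: 19 XOR 18 = 1
The combined Grundy value is 1.

1


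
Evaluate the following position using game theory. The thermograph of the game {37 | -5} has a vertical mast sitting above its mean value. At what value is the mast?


Game = {37 | -5}, a switch {a | b} with numbers a > b.
Its thermograph has left wall a - t and right wall b + t, which meet at t = (a - b)/2, where both equal (a + b)/2. So the mast (mean value) is at (a + b)/2.
Mean = (37 + (-5))/2 = 32/2 = 16

16


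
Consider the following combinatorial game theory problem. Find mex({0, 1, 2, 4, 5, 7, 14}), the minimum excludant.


Set = {0, 1, 2, 4, 5, 7, 14}
0 is in the set.
1 is in the set.
2 is in the set.
3 is NOT in the set. This is the mex.
mex = 3

3


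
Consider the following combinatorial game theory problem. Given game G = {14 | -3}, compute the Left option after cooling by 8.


Original game: {14 | -3} (a switch {a | b} with a > b).
Cooling by t (for t below the temperature (a - b)/2 = 17/2) taxes each move by t: {a | b} cooled by t is {a - t | b + t}.
Cooling amount: t = 8
Cooled Left option: 14 - 8 = 6
Cooled Right option: -3 + 8 = 5
Cooled game: {6 | 5}
Left option = 6

6


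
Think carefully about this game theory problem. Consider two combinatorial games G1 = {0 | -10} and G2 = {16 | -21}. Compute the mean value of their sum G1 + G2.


G1 = {0 | -10}, G2 = {16 | -21}
Each is a switch {a | b} with numbers a > b; its mean value is (a + b)/2, and mean value is additive over game sums: m(G1 + G2) = m(G1) + m(G2).
Mean of G1 = (0 + (-10))/2 = -10/2 = -5
Mean of G2 = (16 + (-21))/2 = -5/2 = -5/2
Mean of G1 + G2 = -5 + -5/2 = -15/2

-15/2


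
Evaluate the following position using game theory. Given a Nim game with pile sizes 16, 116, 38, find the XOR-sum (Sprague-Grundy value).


We need the XOR (exclusive or) of all pile sizes.
After XOR-ing pile 1 (size 16): 0 XOR 16 = 16
After XOR-ing pile 2 (size 116): 16 XOR 116 = 100
After XOR-ing pile 3 (size 38): 100 XOR 38 = 66
The Nim-value of this position is 66.

66


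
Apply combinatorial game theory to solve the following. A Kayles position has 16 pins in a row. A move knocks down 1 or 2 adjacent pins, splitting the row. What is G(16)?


Kayles: a move removes 1 or 2 adjacent pins from a contiguous row.
Removing pins from a row of k leaves two independent rows (a, b) with a + b = k - 1 (one pin) or a + b = k - 2 (two pins); an end removal gives a = 0.
By Sprague-Grundy, G(k) = mex{ G(a) XOR G(b) } over all these splits. G(0) = 0.
G(1): splits (0,0):0^0=0 -> mex({0}) = 1
G(2): splits (0,1):0^1=1 (0,0):0^0=0 -> mex({0, 1}) = 2
G(3): splits (0,2):0^2=2 (1,1):1^1=0 (0,1):0^1=1 -> mex({0, 1, 2}) = 3
G(4): splits (0,3):0^3=3 (1,2):1^2=3 (0,2):0^2=2 (1,1):1^1=0 -> mex({0, 2, 3}) = 1
G(5): splits (0,4):0^1=1 (1,3):1^3=2 (2,2):2^2=0 (0,3):0^3=3 (1,2):1^2=3 -> mex({0, 1, 2, 3}) = 4
G(6) = mex({0, 1, 2, 4}) = 3
G(7) = mex({0, 1, 3, 4, 5}) = 2
G(8) = mex({0, 2, 3, 5, 6}) = 1
G(9) = mex({0, 1, 2, 3, 6, 7}) = 4
G(10) = mex({0, 1, 3, 4, 5, 7}) = 2
G(11) = mex({0, 1, 2, 3, 4, 5}) = 6
G(12) = mex({0, 1, 2, 3, 5, 6, 7}) = 4
G(13) = mex({0, 2, 3, 4, 6, 7}) = 1
G(14) = mex({0, 1, 4, 5, 6, 7}) = 2
G(15) = mex({0, 1, 2, 3, 4, 5, 6}) = 7
G(16) = mex({0, 2, 3, 5, 6, 7}) = 1
Therefore G(16) = 1.

1


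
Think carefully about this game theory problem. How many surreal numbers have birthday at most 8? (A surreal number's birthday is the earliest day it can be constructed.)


Day 0: {|} = 0 is born. Count = 1.
Day n: the number of surreal numbers born by day n is 2^(n+1) - 1.
By day 0: 2^1 - 1 = 1
By day 1: 2^2 - 1 = 3
By day 2: 2^3 - 1 = 7
By day 3: 2^4 - 1 = 15
By day 4: 2^5 - 1 = 31
By day 5: 2^6 - 1 = 63
By day 6: 2^7 - 1 = 127
By day 7: 2^8 - 1 = 255
By day 8: 2^9 - 1 = 511
By day 8: 511 surreal numbers.

511


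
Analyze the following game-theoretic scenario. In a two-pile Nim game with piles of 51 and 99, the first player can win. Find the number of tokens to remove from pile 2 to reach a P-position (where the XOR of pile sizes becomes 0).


Piles: 51 and 99
Current XOR: 51 XOR 99 = 80 (non-zero, so this is an N-position).
To make the XOR zero, we need to find a move that balances the piles.
For pile 2 (size 99): target = 99 XOR 80 = 51
We reduce pile 2 from 99 to 51.
Tokens removed: 99 - 51 = 48
Verification: 51 XOR 51 = 0

48


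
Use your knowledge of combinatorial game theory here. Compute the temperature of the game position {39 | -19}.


The game is {39 | -19}, a switch {a | b} with numbers a > b.
Cooling {a | b} by t gives {a - t | b + t}, which stops being hot when a - t = b + t, i.e. at t = (a - b)/2. So the temperature of a switch is (a - b)/2.
Temperature = (Left option - Right option) / 2
= (39 - (-19)) / 2
= 58 / 2
= 29

29


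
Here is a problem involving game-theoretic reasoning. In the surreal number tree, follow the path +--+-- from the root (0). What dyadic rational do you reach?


Sign expansion: +--+--
Rule: track bounds (lo, hi), initially (-inf, +inf). On '+', the current value becomes lo and we move to the simplest number in (value, hi): value + 1 if hi = +inf, otherwise the midpoint (value + hi)/2. On '-', the current value becomes hi and we move to value - 1 if lo = -inf, otherwise the midpoint (lo + value)/2.
Start at 0.
Step 1: sign = +, move right. Bounds: (0, +inf). Value = 1
Step 2: sign = -, move left. Bounds: (0, 1). Value = 1/2
Step 3: sign = -, move left. Bounds: (0, 1/2). Value = 1/4
Step 4: sign = +, move right. Bounds: (1/4, 1/2). Value = 3/8
Step 5: sign = -, move left. Bounds: (1/4, 3/8). Value = 5/16
Step 6: sign = -, move left. Bounds: (1/4, 5/16). Value = 9/32
The surreal number with sign expansion +--+-- is 9/32.

9/32


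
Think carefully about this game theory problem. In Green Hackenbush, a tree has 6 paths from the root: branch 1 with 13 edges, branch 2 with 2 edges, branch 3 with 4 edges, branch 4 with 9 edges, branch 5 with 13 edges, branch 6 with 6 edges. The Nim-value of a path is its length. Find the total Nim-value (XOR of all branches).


The tree has 6 branches from the ground vertex.
In Green Hackenbush, the Nim-value of a simple path of length k is k.
Branch 1: length 13, Nim-value = 13
Branch 2: length 2, Nim-value = 2
Branch 3: length 4, Nim-value = 4
Branch 4: length 9, Nim-value = 9
Branch 5: length 13, Nim-value = 13
Branch 6: length 6, Nim-value = 6
Total Nim-value = XOR of all branch values:
0 XOR 13 = 13
13 XOR 2 = 15
15 XOR 4 = 11
11 XOR 9 = 2
2 XOR 13 = 15
15 XOR 6 = 9
Nim-value of the tree = 9

9


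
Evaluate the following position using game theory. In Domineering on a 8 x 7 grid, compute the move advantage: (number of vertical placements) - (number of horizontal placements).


Board is 8 x 7 (rows x cols).
Left (vertical) placements: (rows-1) * cols = 7 * 7 = 49
Right (horizontal) placements: rows * (cols-1) = 8 * 6 = 48
Advantage = Left - Right = 49 - 48 = 1

1


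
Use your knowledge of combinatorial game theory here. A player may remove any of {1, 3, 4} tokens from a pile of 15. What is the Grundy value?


The subtraction set is S = {1, 3, 4}.
G(k) = mex{ G(k - s) : s in S, s <= k }. We compute iteratively: G(0) = 0.
G(1) = mex({0}) = 1
G(2) = mex({1}) = 0
G(3) = mex({0}) = 1
G(4) = mex({0, 1}) = 2
G(5) = mex({0, 1, 2}) = 3
G(6) = mex({0, 1, 3}) = 2
G(7) = mex({1, 2}) = 0
G(8) = mex({0, 2, 3}) = 1
G(9) = mex({1, 2, 3}) = 0
G(10) = mex({0, 2}) = 1
Observe that G(7)..G(10) = 0, 1, 0, 1 repeats G(0)..G(3) = 0, 1, 0, 1.
For k >= max(S) = 4, G(k) is determined by the previous 4 values G(k-4)..G(k-1); a window of 4 consecutive values has recurred shifted by 7, so by induction G(k + 7) = G(k) for all k >= 0: the sequence is periodic from the start with period 7.
One period: G(0..6) = 0, 1, 0, 1, 2, 3, 2.
15 mod 7 = 1, so G(15) = G(1) = 1.

1


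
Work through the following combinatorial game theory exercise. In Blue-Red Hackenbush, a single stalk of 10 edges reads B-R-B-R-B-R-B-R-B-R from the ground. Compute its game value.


Edges (from ground): B-R-B-R-B-R-B-R-B-R
By Berlekamp's sign-expansion rule, a Blue-Red Hackenbush stalk has the value of the surreal number whose sign sequence is the edge sequence with B -> + and R -> -.
Sign sequence: +-+-+-+-+-
Trace the sign expansion in the surreal number tree, starting from 0:
Edge 1: B (sign +) -> bounds (0, +inf), value = 1
Edge 2: R (sign -) -> bounds (0, 1), value = 1/2
Edge 3: B (sign +) -> bounds (1/2, 1), value = 3/4
Edge 4: R (sign -) -> bounds (1/2, 3/4), value = 5/8
Edge 5: B (sign +) -> bounds (5/8, 3/4), value = 11/16
Edge 6: R (sign -) -> bounds (5/8, 11/16), value = 21/32
Edge 7: B (sign +) -> bounds (21/32, 11/16), value = 43/64
Edge 8: R (sign -) -> bounds (21/32, 43/64), value = 85/128
Edge 9: B (sign +) -> bounds (85/128, 43/64), value = 171/256
Edge 10: R (sign -) -> bounds (85/128, 171/256), value = 341/512
Game value = 341/512

341/512


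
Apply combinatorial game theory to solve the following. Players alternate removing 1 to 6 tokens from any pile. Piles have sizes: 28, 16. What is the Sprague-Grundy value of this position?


Subtraction set: {1, 2, 3, 4, 5, 6}
For this subtraction set, G(n) = n mod 7 (period = max + 1 = 7).
Pile 1 (size 28): G(28) = 28 mod 7 = 0
Pile 2 (size 16): G(16) = 16 mod 7 = 2
Total Grundy value = XOR of all: 0 XOR 2 = 2

2


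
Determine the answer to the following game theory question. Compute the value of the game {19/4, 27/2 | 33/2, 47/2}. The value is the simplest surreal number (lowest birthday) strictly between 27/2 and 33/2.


Left options: {19/4, 27/2}, max = 27/2
Right options: {33/2, 47/2}, min = 33/2
All options are numbers and max(Left) < min(Right), so by the simplicity theorem the value is the simplest (earliest-born) number strictly between 27/2 and 33/2.
Integers 14 through 16 all lie strictly between 27/2 and 33/2.
Among integers, the simplest (lowest birthday = smallest |n|; 0 is born on day 0, +-n on day n) is 14.
No non-integer in the interval can be simpler: if x is a non-integer in the interval, then floor(x) or ceil(x) also lies in the interval (the interval contains an integer), and both are proper prefixes of x's sign expansion, i.e. born earlier. So the game value is 14.
Game value = 14

14


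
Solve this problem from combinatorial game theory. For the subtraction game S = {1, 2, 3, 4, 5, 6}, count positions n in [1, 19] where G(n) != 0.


Subtraction set S = {1, 2, 3, 4, 5, 6}, so G(n) = n mod 7.
G(n) = 0 when n is a multiple of 7.
Multiples of 7 in [1, 19]: 2
N-positions (nonzero Grundy) = 19 - 2 = 17

17


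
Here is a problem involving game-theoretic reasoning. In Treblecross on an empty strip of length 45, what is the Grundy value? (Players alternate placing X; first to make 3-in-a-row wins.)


Treblecross: place X on empty cells; 3-in-a-row wins.
Playing within two cells of an existing X lets the opponent win at once, so sensible play treats the cells i-2..i+2 around each X as dead. The player left with no safe cell loses, so this is a normal-play take-away game on strips of safe cells.
Placing X at cell i (0-indexed) of a strip of k safe cells leaves independent strips of sizes max(0, i-2) and max(0, k-i-3). Hence G(k) = mex{ G(max(0,i-2)) XOR G(max(0,k-i-3)) : 0 <= i < k }, with G(0) = 0.
G(1): splits (0,0):0^0=0 -> mex({0}) = 1
G(2): splits (0,0):0^0=0 -> mex({0}) = 1
G(3): splits (0,0):0^0=0 -> mex({0}) = 1
G(4): splits (0,1):0^1=1 (0,0):0^0=0 -> mex({0, 1}) = 2
G(5): splits (0,2):0^1=1 (0,1):0^1=1 (0,0):0^0=0 -> mex({0, 1}) = 2
G(6) = mex({1}) = 0
G(7) = mex({0, 1, 2}) = 3
G(8) = mex({0, 1, 2}) = 3
G(9) = mex({0, 2}) = 1
G(10) = mex({0, 2, 3}) = 1
G(11) = mex({0, 3}) = 1
G(12) = mex({1, 3}) = 0
G(13) = mex({0, 1, 2, 3}) = 4
G(14) = mex({0, 1, 2}) = 3
G(15) = mex({0, 1, 2}) = 3
G(16) = mex({0, 1, 2, 4}) = 3
G(17) = mex({0, 1, 3, 4}) = 2
G(18) = mex({0, 1, 3, 4}) = 2
G(19) = mex({0, 1, 3, 5}) = 2
G(20) = mex({0, 1, 2, 3, 5}) = 4
G(21) = mex({0, 1, 2, 3, 5}) = 4
G(22) = mex({1, 2, 6}) = 0
G(23) = mex({0, 1, 2, 3, 4, 6}) = 5
G(24) = mex({0, 1, 2, 3, 4}) = 5
G(25) = mex({0, 1, 3, 4, 7}) = 2
G(26) = mex({0, 1, 3, 4, 5, 7}) = 2
G(27) = mex({0, 1, 3, 5}) = 2
G(28) = mex({0, 1, 2, 5}) = 3
G(29) = mex({0, 1, 2, 4, 5, 6}) = 3
G(30) = mex({1, 2, 4, 6}) = 0
G(31) = mex({0, 1, 2, 3, 4, 6}) = 5
G(32) = mex({1, 2, 3, 4, 7}) = 0
G(33) = mex({0, 3, 7}) = 1
G(34) = mex({0, 2, 3, 5, 7}) = 1
G(35) = mex({0, 2, 3, 5, 6}) = 1
G(36) = mex({0, 1, 2, 5, 6}) = 3
G(37) = mex({0, 1, 2, 4, 5, 6}) = 3
G(38) = mex({0, 1, 2, 4}) = 3
G(39) = mex({0, 1, 2, 3, 4, 7}) = 5
G(40) = mex({0, 1, 2, 3, 4, 5, 7}) = 6
G(41) = mex({0, 1, 2, 3, 5, 7}) = 4
G(42) = mex({0, 1, 2, 3, 5, 6, 7}) = 4
G(43) = mex({0, 2, 3, 5, 6}) = 1
G(44) = mex({1, 2, 3, 4, 5, 6}) = 0
G(45) = mex({0, 1, 2, 3, 4, 6, 7}) = 5
Therefore G(45) = 5.

5


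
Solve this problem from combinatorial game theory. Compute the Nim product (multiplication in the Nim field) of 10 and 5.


Nim multiplication is bilinear over XOR: (u XOR v) * w = (u*w) XOR (v*w).
So we split each operand into its bit components and XOR the pairwise Nim products.
10 = 2 + 8 (as XOR of powers of 2).
5 = 1 + 4 (as XOR of powers of 2).
Using the standard Nim-product table on single bits:
  2*2 = 3,   2*4 = 8,   2*8 = 12,
  4*4 = 6,   4*8 = 11,  8*8 = 13,
and  1*x = x (identity), k*l = l*k (commutative).
Pairwise Nim products:
  2 * 1 = 2
  2 * 4 = 8
  8 * 1 = 8
  8 * 4 = 11
XOR them: 2 XOR 8 XOR 8 XOR 11 = 9.
Result: 10 * 5 = 9 (in Nim).

9


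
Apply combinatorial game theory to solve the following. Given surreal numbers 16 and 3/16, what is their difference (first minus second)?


x = 16, y = 3/16
Converting to common denominator: 16
x = 256/16, y = 3/16
x - y = 16 - 3/16 = 253/16

253/16


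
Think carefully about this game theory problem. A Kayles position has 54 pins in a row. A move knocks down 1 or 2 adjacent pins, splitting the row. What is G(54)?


Kayles: a move removes 1 or 2 adjacent pins from a contiguous row.
Removing pins from a row of k leaves two independent rows (a, b) with a + b = k - 1 (one pin) or a + b = k - 2 (two pins); an end removal gives a = 0.
By Sprague-Grundy, G(k) = mex{ G(a) XOR G(b) } over all these splits. G(0) = 0.
G(1): splits (0,0):0^0=0 -> mex({0}) = 1
G(2): splits (0,1):0^1=1 (0,0):0^0=0 -> mex({0, 1}) = 2
G(3): splits (0,2):0^2=2 (1,1):1^1=0 (0,1):0^1=1 -> mex({0, 1, 2}) = 3
G(4): splits (0,3):0^3=3 (1,2):1^2=3 (0,2):0^2=2 (1,1):1^1=0 -> mex({0, 2, 3}) = 1
G(5): splits (0,4):0^1=1 (1,3):1^3=2 (2,2):2^2=0 (0,3):0^3=3 (1,2):1^2=3 -> mex({0, 1, 2, 3}) = 4
G(6) = mex({0, 1, 2, 4}) = 3
G(7) = mex({0, 1, 3, 4, 5}) = 2
G(8) = mex({0, 2, 3, 5, 6}) = 1
G(9) = mex({0, 1, 2, 3, 6, 7}) = 4
G(10) = mex({0, 1, 3, 4, 5, 7}) = 2
G(11) = mex({0, 1, 2, 3, 4, 5}) = 6
G(12) = mex({0, 1, 2, 3, 5, 6, 7}) = 4
G(13) = mex({0, 2, 3, 4, 6, 7}) = 1
G(14) = mex({0, 1, 4, 5, 6, 7}) = 2
G(15) = mex({0, 1, 2, 3, 4, 5, 6}) = 7
G(16) = mex({0, 2, 3, 5, 6, 7}) = 1
G(17) = mex({0, 1, 2, 3, 5, 6, 7}) = 4
G(18) = mex({0, 1, 2, 4, 5, 6}) = 3
G(19) = mex({0, 1, 3, 4, 5, 7}) = 2
G(20) = mex({0, 2, 3, 4, 5, 6, 7}) = 1
G(21) = mex({0, 1, 2, 3, 5, 6, 7}) = 4
G(22) = mex({0, 1, 2, 3, 4, 5, 7}) = 6
G(23) = mex({0, 1, 2, 3, 4, 5, 6}) = 7
G(24) = mex({0, 1, 2, 3, 5, 6, 7}) = 4
G(25) = mex({0, 2, 3, 4, 6, 7}) = 1
G(26) = mex({0, 1, 3, 4, 5, 6, 7}) = 2
G(27) = mex({0, 1, 2, 3, 4, 5, 6, 7}) = 8
G(28) = mex({0, 1, 2, 3, 4, 6, 7, 8}) = 5
G(29) = mex({0, 1, 2, 3, 5, 6, 7, 8, 9}) = 4
G(30) = mex({0, 1, 2, 3, 4, 5, 6, 9, 10}) = 7
G(31) = mex({0, 1, 3, 4, 5, 7, 10, 11}) = 2
G(32) = mex({0, 2, 3, 4, 5, 6, 7, 9, 11}) = 1
G(33) = mex({0, 1, 2, 3, 4, 5, 6, 7, 9, 12}) = 8
G(34) = mex({0, 1, 2, 3, 4, 5, 7, 8, 11, 12}) = 6
G(35) = mex({0, 1, 2, 3, 4, 5, 6, 8, 9, 10, 11}) = 7
G(36) = mex({0, 1, 2, 3, 5, 6, 7, 9, 10}) = 4
G(37) = mex({0, 2, 3, 4, 6, 7, 9, 10, 11, 12}) = 1
G(38) = mex({0, 1, 3, 4, 5, 6, 7, 9, 10, 11, 12}) = 2
G(39) = mex({0, 1, 2, 4, 5, 6, 7, 9, 10, 12, 14}) = 3
G(40) = mex({0, 2, 3, 4, 6, 7, 11, 12, 14}) = 1
G(41) = mex({0, 1, 2, 3, 5, 6, 7, 9, 10, 11, 12}) = 4
G(42) = mex({0, 1, 2, 3, 4, 5, 6, 9, 10}) = 7
G(43) = mex({0, 1, 3, 4, 5, 7, 9, 10, 12, 15}) = 2
G(44) = mex({0, 2, 3, 4, 5, 6, 7, 9, 10, 12, 15}) = 1
G(45) = mex({0, 1, 2, 3, 4, 5, 6, 7, 9, 10, 12, 14}) = 8
G(46) = mex({0, 1, 3, 4, 5, 7, 8, 11, 12, 14}) = 2
G(47) = mex({0, 1, 2, 3, 4, 5, 6, 8, 9, 10, 11, 12}) = 7
G(48) = mex({0, 1, 2, 3, 5, 6, 7, 9, 10}) = 4
G(49) = mex({0, 2, 3, 4, 6, 7, 9, 10, 11, 12, 15}) = 1
G(50) = mex({0, 1, 4, 5, 6, 7, 9, 11, 12, 14, 15}) = 2
G(51) = mex({0, 1, 2, 3, 4, 5, 6, 7, 9, 12, 14, 15}) = 8
G(52) = mex({0, 2, 3, 4, 5, 6, 7, 8, 11, 12, 15}) = 1
G(53) = mex({0, 1, 2, 3, 5, 6, 7, 8, 9, 10, 11, 12}) = 4
G(54) = mex({0, 1, 2, 3, 4, 5, 6, 9, 10}) = 7
Therefore G(54) = 7.

7


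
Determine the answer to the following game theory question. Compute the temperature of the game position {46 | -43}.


The game is {46 | -43}, a switch {a | b} with numbers a > b.
Cooling {a | b} by t gives {a - t | b + t}, which stops being hot when a - t = b + t, i.e. at t = (a - b)/2. So the temperature of a switch is (a - b)/2.
Temperature = (Left option - Right option) / 2
= (46 - (-43)) / 2
= 89 / 2
= 89/2

89/2


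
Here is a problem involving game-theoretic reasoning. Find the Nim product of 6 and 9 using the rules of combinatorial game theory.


Nim multiplication is bilinear over XOR: (u XOR v) * w = (u*w) XOR (v*w).
So we split each operand into its bit components and XOR the pairwise Nim products.
6 = 2 + 4 (as XOR of powers of 2).
9 = 1 + 8 (as XOR of powers of 2).
Using the standard Nim-product table on single bits:
  2*2 = 3,   2*4 = 8,   2*8 = 12,
  4*4 = 6,   4*8 = 11,  8*8 = 13,
and  1*x = x (identity), k*l = l*k (commutative).
Pairwise Nim products:
  2 * 1 = 2
  2 * 8 = 12
  4 * 1 = 4
  4 * 8 = 11
XOR them: 2 XOR 12 XOR 4 XOR 11 = 1.
Result: 6 * 9 = 1 (in Nim).

1


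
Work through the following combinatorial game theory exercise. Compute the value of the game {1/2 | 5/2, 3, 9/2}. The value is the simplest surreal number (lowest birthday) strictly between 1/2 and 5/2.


Left options: {1/2}, max = 1/2
Right options: {5/2, 3, 9/2}, min = 5/2
All options are numbers and max(Left) < min(Right), so by the simplicity theorem the value is the simplest (earliest-born) number strictly between 1/2 and 5/2.
Integers 1 through 2 all lie strictly between 1/2 and 5/2.
Among integers, the simplest (lowest birthday = smallest |n|; 0 is born on day 0, +-n on day n) is 1.
No non-integer in the interval can be simpler: if x is a non-integer in the interval, then floor(x) or ceil(x) also lies in the interval (the interval contains an integer), and both are proper prefixes of x's sign expansion, i.e. born earlier. So the game value is 1.
Game value = 1

1


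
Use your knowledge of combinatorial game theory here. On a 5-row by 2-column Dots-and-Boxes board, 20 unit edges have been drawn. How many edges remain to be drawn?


Grid: 5 x 2 boxes, i.e. 6 rows and 3 columns of dots.
Horizontal edges: (rows + 1) * cols = 6 * 2 = 12
Vertical edges: rows * (cols + 1) = 5 * 3 = 15
Total edges: 12 + 15 = 27
Edges drawn: 20
Remaining: 27 - 20 = 7

7


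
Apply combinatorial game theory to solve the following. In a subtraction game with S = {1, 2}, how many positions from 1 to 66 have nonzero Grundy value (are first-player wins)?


Subtraction set S = {1, 2}, so G(n) = n mod 3.
G(n) = 0 when n is a multiple of 3.
Multiples of 3 in [1, 66]: 22
N-positions (nonzero Grundy) = 66 - 22 = 44

44


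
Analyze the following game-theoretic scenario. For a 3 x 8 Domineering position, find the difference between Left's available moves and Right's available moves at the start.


Board is 3 x 8 (rows x cols).
Left (vertical) placements: (rows-1) * cols = 2 * 8 = 16
Right (horizontal) placements: rows * (cols-1) = 3 * 7 = 21
Advantage = Left - Right = 16 - 21 = -5

-5


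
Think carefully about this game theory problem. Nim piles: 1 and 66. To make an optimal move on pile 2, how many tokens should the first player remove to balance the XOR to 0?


Piles: 1 and 66
Current XOR: 1 XOR 66 = 67 (non-zero, so this is an N-position).
To make the XOR zero, we need to find a move that balances the piles.
For pile 2 (size 66): target = 66 XOR 67 = 1
We reduce pile 2 from 66 to 1.
Tokens removed: 66 - 1 = 65
Verification: 1 XOR 1 = 0

65


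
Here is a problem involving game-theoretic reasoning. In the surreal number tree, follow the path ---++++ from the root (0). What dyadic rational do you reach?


Sign expansion: ---++++
Rule: track bounds (lo, hi), initially (-inf, +inf). On '+', the current value becomes lo and we move to the simplest number in (value, hi): value + 1 if hi = +inf, otherwise the midpoint (value + hi)/2. On '-', the current value becomes hi and we move to value - 1 if lo = -inf, otherwise the midpoint (lo + value)/2.
Start at 0.
Step 1: sign = -, move left. Bounds: (-inf, 0). Value = -1
Step 2: sign = -, move left. Bounds: (-inf, -1). Value = -2
Step 3: sign = -, move left. Bounds: (-inf, -2). Value = -3
Step 4: sign = +, move right. Bounds: (-3, -2). Value = -5/2
Step 5: sign = +, move right. Bounds: (-5/2, -2). Value = -9/4
Step 6: sign = +, move right. Bounds: (-9/4, -2). Value = -17/8
Step 7: sign = +, move right. Bounds: (-17/8, -2). Value = -33/16
The surreal number with sign expansion ---++++ is -33/16.

-33/16


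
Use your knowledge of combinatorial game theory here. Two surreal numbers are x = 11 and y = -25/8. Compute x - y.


x = 11, y = -25/8
Converting to common denominator: 8
x = 88/8, y = -25/8
x - y = 11 - -25/8 = 113/8

113/8


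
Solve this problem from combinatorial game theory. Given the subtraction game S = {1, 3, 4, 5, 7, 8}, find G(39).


The subtraction set is S = {1, 3, 4, 5, 7, 8}.
G(k) = mex{ G(k - s) : s in S, s <= k }. We compute iteratively: G(0) = 0.
G(1) = mex({0}) = 1
G(2) = mex({1}) = 0
G(3) = mex({0}) = 1
G(4) = mex({0, 1}) = 2
G(5) = mex({0, 1, 2}) = 3
G(6) = mex({0, 1, 3}) = 2
G(7) = mex({0, 1, 2}) = 3
G(8) = mex({0, 1, 2, 3}) = 4
G(9) = mex({0, 1, 2, 3, 4}) = 5
G(10) = mex({0, 1, 2, 3, 5}) = 4
G(11) = mex({1, 2, 3, 4}) = 0
G(12) = mex({0, 2, 3, 4, 5}) = 1
G(13) = mex({1, 2, 3, 4, 5}) = 0
G(14) = mex({0, 2, 3, 4, 5}) = 1
G(15) = mex({0, 1, 3, 4}) = 2
G(16) = mex({0, 1, 2, 4, 5}) = 3
G(17) = mex({0, 1, 3, 4, 5}) = 2
G(18) = mex({0, 1, 2, 4}) = 3
Observe that G(11)..G(18) = 0, 1, 0, 1, 2, 3, 2, 3 repeats G(0)..G(7) = 0, 1, 0, 1, 2, 3, 2, 3.
For k >= max(S) = 8, G(k) is determined by the previous 8 values G(k-8)..G(k-1); a window of 8 consecutive values has recurred shifted by 11, so by induction G(k + 11) = G(k) for all k >= 0: the sequence is periodic from the start with period 11.
One period: G(0..10) = 0, 1, 0, 1, 2, 3, 2, 3, 4, 5, 4.
39 mod 11 = 6, so G(39) = G(6) = 2.

2


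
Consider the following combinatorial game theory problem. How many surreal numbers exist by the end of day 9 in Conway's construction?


Day 0: {|} = 0 is born. Count = 1.
Day n: the number of surreal numbers born by day n is 2^(n+1) - 1.
By day 0: 2^1 - 1 = 1
By day 1: 2^2 - 1 = 3
By day 2: 2^3 - 1 = 7
By day 3: 2^4 - 1 = 15
By day 4: 2^5 - 1 = 31
By day 5: 2^6 - 1 = 63
By day 6: 2^7 - 1 = 127
By day 7: 2^8 - 1 = 255
By day 8: 2^9 - 1 = 511
By day 9: 2^10 - 1 = 1023
By day 9: 1023 surreal numbers.

1023


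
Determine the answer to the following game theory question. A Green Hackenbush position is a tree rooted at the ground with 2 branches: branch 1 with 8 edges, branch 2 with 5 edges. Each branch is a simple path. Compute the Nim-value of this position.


The tree has 2 branches from the ground vertex.
In Green Hackenbush, the Nim-value of a simple path of length k is k.
Branch 1: length 8, Nim-value = 8
Branch 2: length 5, Nim-value = 5
Total Nim-value = XOR of all branch values:
0 XOR 8 = 8
8 XOR 5 = 13
Nim-value of the tree = 13

13


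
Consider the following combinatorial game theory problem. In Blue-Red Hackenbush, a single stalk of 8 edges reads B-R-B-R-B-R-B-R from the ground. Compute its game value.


Edges (from ground): B-R-B-R-B-R-B-R
By Berlekamp's sign-expansion rule, a Blue-Red Hackenbush stalk has the value of the surreal number whose sign sequence is the edge sequence with B -> + and R -> -.
Sign sequence: +-+-+-+-
Trace the sign expansion in the surreal number tree, starting from 0:
Edge 1: B (sign +) -> bounds (0, +inf), value = 1
Edge 2: R (sign -) -> bounds (0, 1), value = 1/2
Edge 3: B (sign +) -> bounds (1/2, 1), value = 3/4
Edge 4: R (sign -) -> bounds (1/2, 3/4), value = 5/8
Edge 5: B (sign +) -> bounds (5/8, 3/4), value = 11/16
Edge 6: R (sign -) -> bounds (5/8, 11/16), value = 21/32
Edge 7: B (sign +) -> bounds (21/32, 11/16), value = 43/64
Edge 8: R (sign -) -> bounds (21/32, 43/64), value = 85/128
Game value = 85/128

85/128


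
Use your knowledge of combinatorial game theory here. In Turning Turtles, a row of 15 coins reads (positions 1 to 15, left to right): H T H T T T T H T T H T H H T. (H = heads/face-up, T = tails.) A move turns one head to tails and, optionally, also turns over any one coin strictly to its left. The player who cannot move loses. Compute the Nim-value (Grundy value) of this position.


Coins: H T H T T T T H T T H T H H T
Key fact: a single head at position k behaves exactly like a Nim heap of size k (turning it to T and optionally flipping a coin at j < k corresponds to moving the heap from k to j, or to 0), and heads combine as a disjunctive sum (two heads at the same place would cancel, matching j XOR j = 0). So the Nim-value is the XOR of the 1-indexed positions of the heads.
Face-up positions (1-indexed): [1, 3, 8, 11, 13, 14]
XOR 0 with 1: 0 XOR 1 = 1
XOR 1 with 3: 1 XOR 3 = 2
XOR 2 with 8: 2 XOR 8 = 10
XOR 10 with 11: 10 XOR 11 = 1
XOR 1 with 13: 1 XOR 13 = 12
XOR 12 with 14: 12 XOR 14 = 2
Nim-value = 2

2


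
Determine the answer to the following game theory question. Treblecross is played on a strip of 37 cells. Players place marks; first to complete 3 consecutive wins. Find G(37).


Treblecross: place X on empty cells; 3-in-a-row wins.
Playing within two cells of an existing X lets the opponent win at once, so sensible play treats the cells i-2..i+2 around each X as dead. The player left with no safe cell loses, so this is a normal-play take-away game on strips of safe cells.
Placing X at cell i (0-indexed) of a strip of k safe cells leaves independent strips of sizes max(0, i-2) and max(0, k-i-3). Hence G(k) = mex{ G(max(0,i-2)) XOR G(max(0,k-i-3)) : 0 <= i < k }, with G(0) = 0.
G(1): splits (0,0):0^0=0 -> mex({0}) = 1
G(2): splits (0,0):0^0=0 -> mex({0}) = 1
G(3): splits (0,0):0^0=0 -> mex({0}) = 1
G(4): splits (0,1):0^1=1 (0,0):0^0=0 -> mex({0, 1}) = 2
G(5): splits (0,2):0^1=1 (0,1):0^1=1 (0,0):0^0=0 -> mex({0, 1}) = 2
G(6) = mex({1}) = 0
G(7) = mex({0, 1, 2}) = 3
G(8) = mex({0, 1, 2}) = 3
G(9) = mex({0, 2}) = 1
G(10) = mex({0, 2, 3}) = 1
G(11) = mex({0, 3}) = 1
G(12) = mex({1, 3}) = 0
G(13) = mex({0, 1, 2, 3}) = 4
G(14) = mex({0, 1, 2}) = 3
G(15) = mex({0, 1, 2}) = 3
G(16) = mex({0, 1, 2, 4}) = 3
G(17) = mex({0, 1, 3, 4}) = 2
G(18) = mex({0, 1, 3, 4}) = 2
G(19) = mex({0, 1, 3, 5}) = 2
G(20) = mex({0, 1, 2, 3, 5}) = 4
G(21) = mex({0, 1, 2, 3, 5}) = 4
G(22) = mex({1, 2, 6}) = 0
G(23) = mex({0, 1, 2, 3, 4, 6}) = 5
G(24) = mex({0, 1, 2, 3, 4}) = 5
G(25) = mex({0, 1, 3, 4, 7}) = 2
G(26) = mex({0, 1, 3, 4, 5, 7}) = 2
G(27) = mex({0, 1, 3, 5}) = 2
G(28) = mex({0, 1, 2, 5}) = 3
G(29) = mex({0, 1, 2, 4, 5, 6}) = 3
G(30) = mex({1, 2, 4, 6}) = 0
G(31) = mex({0, 1, 2, 3, 4, 6}) = 5
G(32) = mex({1, 2, 3, 4, 7}) = 0
G(33) = mex({0, 3, 7}) = 1
G(34) = mex({0, 2, 3, 5, 7}) = 1
G(35) = mex({0, 2, 3, 5, 6}) = 1
G(36) = mex({0, 1, 2, 5, 6}) = 3
G(37) = mex({0, 1, 2, 4, 5, 6}) = 3
Therefore G(37) = 3.

3


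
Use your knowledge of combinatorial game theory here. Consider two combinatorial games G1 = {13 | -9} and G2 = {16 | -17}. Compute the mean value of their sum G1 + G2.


G1 = {13 | -9}, G2 = {16 | -17}
Each is a switch {a | b} with numbers a > b; its mean value is (a + b)/2, and mean value is additive over game sums: m(G1 + G2) = m(G1) + m(G2).
Mean of G1 = (13 + (-9))/2 = 4/2 = 2
Mean of G2 = (16 + (-17))/2 = -1/2 = -1/2
Mean of G1 + G2 = 2 + -1/2 = 3/2

3/2


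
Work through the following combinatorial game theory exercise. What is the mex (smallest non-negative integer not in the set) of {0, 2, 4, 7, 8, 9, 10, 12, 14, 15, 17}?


Set = {0, 2, 4, 7, 8, 9, 10, 12, 14, 15, 17}
0 is in the set.
1 is NOT in the set. This is the mex.
mex = 1

1


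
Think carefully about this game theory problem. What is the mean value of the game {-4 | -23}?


Game = {-4 | -23}, a switch {a | b} with numbers a > b.
Its thermograph has left wall a - t and right wall b + t, which meet at t = (a - b)/2, where both equal (a + b)/2. So the mast (mean value) is at (a + b)/2.
Mean = (-4 + (-23))/2 = -27/2 = -27/2

-27/2


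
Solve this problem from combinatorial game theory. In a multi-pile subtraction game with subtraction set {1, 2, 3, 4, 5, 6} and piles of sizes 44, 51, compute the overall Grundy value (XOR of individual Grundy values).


Subtraction set: {1, 2, 3, 4, 5, 6}
For this subtraction set, G(n) = n mod 7 (period = max + 1 = 7).
Pile 1 (size 44): G(44) = 44 mod 7 = 2
Pile 2 (size 51): G(51) = 51 mod 7 = 2
Total Grundy value = XOR of all: 2 XOR 2 = 0

0


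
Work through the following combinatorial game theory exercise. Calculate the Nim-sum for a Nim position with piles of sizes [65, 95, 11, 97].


We need the XOR (exclusive or) of all pile sizes.
After XOR-ing pile 1 (size 65): 0 XOR 65 = 65
After XOR-ing pile 2 (size 95): 65 XOR 95 = 30
After XOR-ing pile 3 (size 11): 30 XOR 11 = 21
After XOR-ing pile 4 (size 97): 21 XOR 97 = 116
The Nim-value of this position is 116.

116


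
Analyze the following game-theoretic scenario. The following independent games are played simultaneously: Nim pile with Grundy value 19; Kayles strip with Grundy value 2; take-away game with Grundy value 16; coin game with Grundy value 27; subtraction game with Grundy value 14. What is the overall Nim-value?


By the Sprague-Grundy theorem, the Grundy value of a sum of games is the XOR of individual Grundy values.
Nim pile: Grundy value = 19. Running XOR: 0 XOR 19 = 19
Kayles strip: Grundy value = 2. Running XOR: 19 XOR 2 = 17
take-away game: Grundy value = 16. Running XOR: 17 XOR 16 = 1
coin game: Grundy value = 27. Running XOR: 1 XOR 27 = 26
subtraction game: Grundy value = 14. Running XOR: 26 XOR 14 = 20
The combined Grundy value is 20.

20


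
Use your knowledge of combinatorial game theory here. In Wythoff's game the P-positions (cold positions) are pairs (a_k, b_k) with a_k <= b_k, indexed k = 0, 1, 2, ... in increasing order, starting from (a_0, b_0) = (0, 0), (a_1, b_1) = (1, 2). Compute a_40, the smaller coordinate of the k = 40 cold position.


By Wythoff's theorem, a_k = floor(k * phi) and b_k = floor(k * phi^2) = a_k + k, where phi = (1 + sqrt(5))/2 is the golden ratio.
phi = (1 + sqrt(5))/2 = 1.618034
k = 40
k * phi = 40 * 1.618034 = 64.721360
a_40 = floor(k * phi) = 64

64


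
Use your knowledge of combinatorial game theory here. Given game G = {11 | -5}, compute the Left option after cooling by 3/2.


Original game: {11 | -5} (a switch {a | b} with a > b).
Cooling by t (for t below the temperature (a - b)/2 = 8) taxes each move by t: {a | b} cooled by t is {a - t | b + t}.
Cooling amount: t = 3/2
Cooled Left option: 11 - 3/2 = 19/2
Cooled Right option: -5 + 3/2 = -7/2
Cooled game: {19/2 | -7/2}
Left option = 19/2

19/2


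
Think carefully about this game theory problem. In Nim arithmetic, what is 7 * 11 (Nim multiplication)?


Nim multiplication is bilinear over XOR: (u XOR v) * w = (u*w) XOR (v*w).
So we split each operand into its bit components and XOR the pairwise Nim products.
7 = 1 + 2 + 4 (as XOR of powers of 2).
11 = 1 + 2 + 8 (as XOR of powers of 2).
Using the standard Nim-product table on single bits:
  2*2 = 3,   2*4 = 8,   2*8 = 12,
  4*4 = 6,   4*8 = 11,  8*8 = 13,
and  1*x = x (identity), k*l = l*k (commutative).
Pairwise Nim products:
  1 * 1 = 1
  1 * 2 = 2
  1 * 8 = 8
  2 * 1 = 2
  2 * 2 = 3
  2 * 8 = 12
  4 * 1 = 4
  4 * 2 = 8
  4 * 8 = 11
XOR them: 1 XOR 2 XOR 8 XOR 2 XOR 3 XOR 12 XOR 4 XOR 8 XOR 11 = 1.
Result: 7 * 11 = 1 (in Nim).

1


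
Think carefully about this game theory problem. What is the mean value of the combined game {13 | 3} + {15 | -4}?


G1 = {13 | 3}, G2 = {15 | -4}
Each is a switch {a | b} with numbers a > b; its mean value is (a + b)/2, and mean value is additive over game sums: m(G1 + G2) = m(G1) + m(G2).
Mean of G1 = (13 + (3))/2 = 16/2 = 8
Mean of G2 = (15 + (-4))/2 = 11/2 = 11/2
Mean of G1 + G2 = 8 + 11/2 = 27/2

27/2


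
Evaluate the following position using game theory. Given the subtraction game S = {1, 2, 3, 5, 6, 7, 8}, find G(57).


The subtraction set is S = {1, 2, 3, 5, 6, 7, 8}.
G(k) = mex{ G(k - s) : s in S, s <= k }. We compute iteratively: G(0) = 0.
G(1) = mex({0}) = 1
G(2) = mex({0, 1}) = 2
G(3) = mex({0, 1, 2}) = 3
G(4) = mex({1, 2, 3}) = 0
G(5) = mex({0, 2, 3}) = 1
G(6) = mex({0, 1, 3}) = 2
G(7) = mex({0, 1, 2}) = 3
G(8) = mex({0, 1, 2, 3}) = 4
G(9) = mex({0, 1, 2, 3, 4}) = 5
G(10) = mex({0, 1, 2, 3, 4, 5}) = 6
G(11) = mex({0, 1, 2, 3, 4, 5, 6}) = 7
G(12) = mex({0, 1, 2, 3, 5, 6, 7}) = 4
G(13) = mex({1, 2, 3, 4, 6, 7}) = 0
G(14) = mex({0, 2, 3, 4, 5, 7}) = 1
G(15) = mex({0, 1, 3, 4, 5, 6}) = 2
G(16) = mex({0, 1, 2, 4, 5, 6, 7}) = 3
G(17) = mex({1, 2, 3, 4, 5, 6, 7}) = 0
G(18) = mex({0, 2, 3, 4, 6, 7}) = 1
G(19) = mex({0, 1, 3, 4, 7}) = 2
G(20) = mex({0, 1, 2, 4}) = 3
Observe that G(13)..G(20) = 0, 1, 2, 3, 0, 1, 2, 3 repeats G(0)..G(7) = 0, 1, 2, 3, 0, 1, 2, 3.
For k >= max(S) = 8, G(k) is determined by the previous 8 values G(k-8)..G(k-1); a window of 8 consecutive values has recurred shifted by 13, so by induction G(k + 13) = G(k) for all k >= 0: the sequence is periodic from the start with period 13.
One period: G(0..12) = 0, 1, 2, 3, 0, 1, 2, 3, 4, 5, 6, 7, 4.
57 mod 13 = 5, so G(57) = G(5) = 1.

1


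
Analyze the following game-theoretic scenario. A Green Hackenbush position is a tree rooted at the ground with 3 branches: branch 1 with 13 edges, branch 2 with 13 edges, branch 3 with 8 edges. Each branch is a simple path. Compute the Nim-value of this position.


The tree has 3 branches from the ground vertex.
In Green Hackenbush, the Nim-value of a simple path of length k is k.
Branch 1: length 13, Nim-value = 13
Branch 2: length 13, Nim-value = 13
Branch 3: length 8, Nim-value = 8
Total Nim-value = XOR of all branch values:
0 XOR 13 = 13
13 XOR 13 = 0
0 XOR 8 = 8
Nim-value of the tree = 8

8


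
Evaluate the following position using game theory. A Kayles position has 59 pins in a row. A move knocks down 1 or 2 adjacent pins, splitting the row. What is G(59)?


Kayles: a move removes 1 or 2 adjacent pins from a contiguous row.
Removing pins from a row of k leaves two independent rows (a, b) with a + b = k - 1 (one pin) or a + b = k - 2 (two pins); an end removal gives a = 0.
By Sprague-Grundy, G(k) = mex{ G(a) XOR G(b) } over all these splits. G(0) = 0.
G(1): splits (0,0):0^0=0 -> mex({0}) = 1
G(2): splits (0,1):0^1=1 (0,0):0^0=0 -> mex({0, 1}) = 2
G(3): splits (0,2):0^2=2 (1,1):1^1=0 (0,1):0^1=1 -> mex({0, 1, 2}) = 3
G(4): splits (0,3):0^3=3 (1,2):1^2=3 (0,2):0^2=2 (1,1):1^1=0 -> mex({0, 2, 3}) = 1
G(5): splits (0,4):0^1=1 (1,3):1^3=2 (2,2):2^2=0 (0,3):0^3=3 (1,2):1^2=3 -> mex({0, 1, 2, 3}) = 4
G(6) = mex({0, 1, 2, 4}) = 3
G(7) = mex({0, 1, 3, 4, 5}) = 2
G(8) = mex({0, 2, 3, 5, 6}) = 1
G(9) = mex({0, 1, 2, 3, 6, 7}) = 4
G(10) = mex({0, 1, 3, 4, 5, 7}) = 2
G(11) = mex({0, 1, 2, 3, 4, 5}) = 6
G(12) = mex({0, 1, 2, 3, 5, 6, 7}) = 4
G(13) = mex({0, 2, 3, 4, 6, 7}) = 1
G(14) = mex({0, 1, 4, 5, 6, 7}) = 2
G(15) = mex({0, 1, 2, 3, 4, 5, 6}) = 7
G(16) = mex({0, 2, 3, 5, 6, 7}) = 1
G(17) = mex({0, 1, 2, 3, 5, 6, 7}) = 4
G(18) = mex({0, 1, 2, 4, 5, 6}) = 3
G(19) = mex({0, 1, 3, 4, 5, 7}) = 2
G(20) = mex({0, 2, 3, 4, 5, 6, 7}) = 1
G(21) = mex({0, 1, 2, 3, 5, 6, 7}) = 4
G(22) = mex({0, 1, 2, 3, 4, 5, 7}) = 6
G(23) = mex({0, 1, 2, 3, 4, 5, 6}) = 7
G(24) = mex({0, 1, 2, 3, 5, 6, 7}) = 4
G(25) = mex({0, 2, 3, 4, 6, 7}) = 1
G(26) = mex({0, 1, 3, 4, 5, 6, 7}) = 2
G(27) = mex({0, 1, 2, 3, 4, 5, 6, 7}) = 8
G(28) = mex({0, 1, 2, 3, 4, 6, 7, 8}) = 5
G(29) = mex({0, 1, 2, 3, 5, 6, 7, 8, 9}) = 4
G(30) = mex({0, 1, 2, 3, 4, 5, 6, 9, 10}) = 7
G(31) = mex({0, 1, 3, 4, 5, 7, 10, 11}) = 2
G(32) = mex({0, 2, 3, 4, 5, 6, 7, 9, 11}) = 1
G(33) = mex({0, 1, 2, 3, 4, 5, 6, 7, 9, 12}) = 8
G(34) = mex({0, 1, 2, 3, 4, 5, 7, 8, 11, 12}) = 6
G(35) = mex({0, 1, 2, 3, 4, 5, 6, 8, 9, 10, 11}) = 7
G(36) = mex({0, 1, 2, 3, 5, 6, 7, 9, 10}) = 4
G(37) = mex({0, 2, 3, 4, 6, 7, 9, 10, 11, 12}) = 1
G(38) = mex({0, 1, 3, 4, 5, 6, 7, 9, 10, 11, 12}) = 2
G(39) = mex({0, 1, 2, 4, 5, 6, 7, 9, 10, 12, 14}) = 3
G(40) = mex({0, 2, 3, 4, 6, 7, 11, 12, 14}) = 1
G(41) = mex({0, 1, 2, 3, 5, 6, 7, 9, 10, 11, 12}) = 4
G(42) = mex({0, 1, 2, 3, 4, 5, 6, 9, 10}) = 7
G(43) = mex({0, 1, 3, 4, 5, 7, 9, 10, 12, 15}) = 2
G(44) = mex({0, 2, 3, 4, 5, 6, 7, 9, 10, 12, 15}) = 1
G(45) = mex({0, 1, 2, 3, 4, 5, 6, 7, 9, 10, 12, 14}) = 8
G(46) = mex({0, 1, 3, 4, 5, 7, 8, 11, 12, 14}) = 2
G(47) = mex({0, 1, 2, 3, 4, 5, 6, 8, 9, 10, 11, 12}) = 7
G(48) = mex({0, 1, 2, 3, 5, 6, 7, 9, 10}) = 4
G(49) = mex({0, 2, 3, 4, 6, 7, 9, 10, 11, 12, 15}) = 1
G(50) = mex({0, 1, 4, 5, 6, 7, 9, 11, 12, 14, 15}) = 2
G(51) = mex({0, 1, 2, 3, 4, 5, 6, 7, 9, 12, 14, 15}) = 8
G(52) = mex({0, 2, 3, 4, 5, 6, 7, 8, 11, 12, 15}) = 1
G(53) = mex({0, 1, 2, 3, 5, 6, 7, 8, 9, 10, 11, 12}) = 4
G(54) = mex({0, 1, 2, 3, 4, 5, 6, 9, 10}) = 7
G(55) = mex({0, 1, 3, 4, 5, 7, 9, 10, 11, 12}) = 2
G(56) = mex({0, 2, 3, 4, 5, 6, 7, 9, 10, 11, 12, 13, 14}) = 1
G(57) = mex({0, 1, 2, 3, 5, 6, 7, 9, 10, 12, 13, 14, 15}) = 4
G(58) = mex({0, 1, 3, 4, 5, 7, 11, 12, 14, 15}) = 2
G(59) = mex({0, 1, 2, 3, 4, 5, 6, 9, 10, 11, 12, 15}) = 7
Therefore G(59) = 7.

7
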